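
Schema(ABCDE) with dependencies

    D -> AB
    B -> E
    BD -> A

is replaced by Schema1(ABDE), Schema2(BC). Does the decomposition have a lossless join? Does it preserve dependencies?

Lossless test: (B)⁺ = {BE}, which is a superkey of neither fragment — lossy.
Dependency preservation: every FD's attributes lie within a single fragment, so each can be enforced locally — preserved.

lossy but dependency-preserving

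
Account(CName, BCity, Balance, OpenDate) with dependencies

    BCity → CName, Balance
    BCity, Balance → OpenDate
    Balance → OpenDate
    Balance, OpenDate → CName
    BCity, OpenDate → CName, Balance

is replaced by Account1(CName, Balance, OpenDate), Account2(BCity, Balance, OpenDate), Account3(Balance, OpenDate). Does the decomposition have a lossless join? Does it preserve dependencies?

Lossless test (chase): Rows 1 and 2 agree on Balance, OpenDate; apply Balance, OpenDate→CName and equate their CName entries. Rows 1 and 3 agree on Balance, OpenDate; apply Balance, OpenDate→CName and equate their CName entries. Row 2 is now all distinguished symbols — the join is lossless.
Dependency preservation: BCity → CName, Balance; BCity, OpenDate → CName, Balance are not contained in any single fragment, but the restricted closure of each left-hand side across the fragments still reaches the right-hand side; the remaining FDs each lie inside some fragment. All dependencies are preserved.

lossless and dependency-preserving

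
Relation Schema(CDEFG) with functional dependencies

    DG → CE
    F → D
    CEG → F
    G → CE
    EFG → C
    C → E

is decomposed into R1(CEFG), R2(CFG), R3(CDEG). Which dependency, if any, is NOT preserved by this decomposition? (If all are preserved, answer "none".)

F → D

Check F → D: no single fragment contains all of {DF}, and the restricted closure of {F} across the fragments never reaches {D}.
DG → CE is preserved.
CEG → F is preserved.
G → CE is preserved.
EFG → C is preserved.
C → E is preserved.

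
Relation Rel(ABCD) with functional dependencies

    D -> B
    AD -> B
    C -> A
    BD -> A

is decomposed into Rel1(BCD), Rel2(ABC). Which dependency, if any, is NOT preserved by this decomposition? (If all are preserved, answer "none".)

BD -> A

Check BD → A: no single fragment contains all of {ABD}, and the restricted closure of {BD} across the fragments never reaches {A}.
D → B is preserved.
AD → B is preserved.
C → A is preserved.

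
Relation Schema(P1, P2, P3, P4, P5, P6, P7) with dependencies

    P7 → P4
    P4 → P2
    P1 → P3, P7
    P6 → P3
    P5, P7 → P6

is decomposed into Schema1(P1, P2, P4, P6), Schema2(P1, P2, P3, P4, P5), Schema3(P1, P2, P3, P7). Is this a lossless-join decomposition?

Chase test. Columns are P1, P2, P3, P4, P5, P6, P7; row i has aⱼ where attribute j ∈ Schemai, else bᵢⱼ.
Initial tableau (one row per fragment):
  row 1: a1 a2 b13 a4 b15 a6 b17
  row 2: a1 a2 a3 a4 a5 b26 b27
  row 3: a1 a2 a3 b34 b35 b36 a7
Rows 1 and 2 agree on P1; apply P1→P3, P7 and equate their P3, P7 entries.
Rows 1 and 3 agree on P1; apply P1→P3, P7 and equate their P3, P7 entries.
Rows 1 and 3 agree on P7; apply P7→P4 and equate their P4 entries.
No row becomes fully distinguished — the join is lossy.

No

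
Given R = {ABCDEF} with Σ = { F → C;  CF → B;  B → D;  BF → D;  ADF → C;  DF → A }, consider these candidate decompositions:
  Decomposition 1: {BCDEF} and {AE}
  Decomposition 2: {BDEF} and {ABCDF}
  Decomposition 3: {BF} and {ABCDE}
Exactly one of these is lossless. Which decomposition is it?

Decomposition 1: common = {E}, closure = {E} → lossy.
Decomposition 2: common = {BDF}, closure = {ABCDF} → lossless.
Decomposition 3: common = {B}, closure = {BD} → lossy.

Decomposition 2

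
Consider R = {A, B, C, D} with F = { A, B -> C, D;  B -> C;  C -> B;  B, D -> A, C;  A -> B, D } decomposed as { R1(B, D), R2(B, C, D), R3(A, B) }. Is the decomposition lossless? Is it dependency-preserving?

lossy and not dependency-preserving

Lossless test (chase): Rows 1 and 2 agree on B; apply B→C and equate their C entries. Rows 1 and 3 agree on B; apply B→C and equate their C entries. Rows 1 and 2 agree on B, D; apply B, D→A, C and equate their A, C entries. No row becomes fully distinguished — the join is lossy.
Dependency preservation: the restricted closure of {A, B} across the fragments never reaches {C, D}, so A, B → C, D cannot be enforced without a join — not preserved.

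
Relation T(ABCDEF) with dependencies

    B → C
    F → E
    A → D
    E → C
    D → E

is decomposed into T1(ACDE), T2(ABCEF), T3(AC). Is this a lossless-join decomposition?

Chase test. Columns are ABCDEF; row i has aⱼ where attribute j ∈ Ti, else bᵢⱼ.
Initial tableau (one row per fragment):
  row 1: a1 b12 a3 a4 a5 b16
  row 2: a1 a2 a3 b24 a5 a6
  row 3: a1 b32 a3 b34 b35 b36
Rows 1 and 2 agree on A; apply A→D and equate their D entries.
Rows 1 and 3 agree on A; apply A→D and equate their D entries.
Rows 1 and 3 agree on D; apply D→E and equate their E entries.
Row 2 is now all distinguished symbols — the join is lossless.

Yes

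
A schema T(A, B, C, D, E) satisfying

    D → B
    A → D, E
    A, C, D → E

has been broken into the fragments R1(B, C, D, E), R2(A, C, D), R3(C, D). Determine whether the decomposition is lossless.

Chase test. Columns are A, B, C, D, E; row i has aⱼ where attribute j ∈ Ri, else bᵢⱼ.
Initial tableau (one row per fragment):
  row 1: b11 a2 a3 a4 a5
  row 2: a1 b22 a3 a4 b25
  row 3: b31 b32 a3 a4 b35
Rows 1 and 2 agree on D; apply D→B and equate their B entries.
Rows 1 and 3 agree on D; apply D→B and equate their B entries.
No row becomes fully distinguished — the join is lossy.

No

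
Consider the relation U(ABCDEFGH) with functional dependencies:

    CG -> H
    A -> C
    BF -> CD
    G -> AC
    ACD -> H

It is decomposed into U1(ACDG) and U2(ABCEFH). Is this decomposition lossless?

Common attributes: U1 ∩ U2 = {AC}.
No dependency enlarges {AC}, so (AC)⁺ = {AC}.
The closure contains neither all of U1 = {ACDG} nor all of U2 = {ABCEFH}, so the common attributes are not a superkey of either fragment. The join is lossy.

No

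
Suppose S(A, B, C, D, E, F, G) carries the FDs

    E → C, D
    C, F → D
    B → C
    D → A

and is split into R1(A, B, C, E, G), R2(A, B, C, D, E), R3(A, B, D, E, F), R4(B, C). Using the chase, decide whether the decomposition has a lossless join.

Chase test. Columns are A, B, C, D, E, F, G; row i has aⱼ where attribute j ∈ Ri, else bᵢⱼ.
Initial tableau (one row per fragment):
  row 1: a1 a2 a3 b14 a5 b16 a7
  row 2: a1 a2 a3 a4 a5 b26 b27
  row 3: a1 a2 b33 a4 a5 a6 b37
  row 4: b41 a2 a3 b44 b45 b46 b47
Rows 1 and 2 agree on E; apply E→C, D and equate their C, D entries.
Rows 1 and 3 agree on E; apply E→C, D and equate their C, D entries.
No row becomes fully distinguished — the join is lossy.

No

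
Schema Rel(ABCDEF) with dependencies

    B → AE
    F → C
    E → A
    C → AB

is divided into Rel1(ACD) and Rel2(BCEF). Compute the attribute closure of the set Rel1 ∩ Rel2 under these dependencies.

ABCE

Rel1 ∩ Rel2 = {C}.
C → AB applies, adding AB
B → AE applies, adding E
Closure: {ABCE}.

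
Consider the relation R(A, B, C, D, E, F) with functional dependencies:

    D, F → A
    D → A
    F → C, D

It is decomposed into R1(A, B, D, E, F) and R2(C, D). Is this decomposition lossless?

Common attributes: R1 ∩ R2 = {D}.
Closure of {D}: D → A applies, adding A. So (D)⁺ = {A, D}.
The closure contains neither all of R1 = {A, B, D, E, F} nor all of R2 = {C, D}, so the common attributes are not a superkey of either fragment. The join is lossy.

No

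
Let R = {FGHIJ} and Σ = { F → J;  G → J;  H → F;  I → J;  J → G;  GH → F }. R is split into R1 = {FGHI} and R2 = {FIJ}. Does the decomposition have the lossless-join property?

Yes

Common attributes: R1 ∩ R2 = {FI}.
Closure of {FI}: F → J applies, adding J; J → G applies, adding G. So (FI)⁺ = {FGIJ}.
This closure contains every attribute of R2, so R1 ∩ R2 → R2. The join is lossless.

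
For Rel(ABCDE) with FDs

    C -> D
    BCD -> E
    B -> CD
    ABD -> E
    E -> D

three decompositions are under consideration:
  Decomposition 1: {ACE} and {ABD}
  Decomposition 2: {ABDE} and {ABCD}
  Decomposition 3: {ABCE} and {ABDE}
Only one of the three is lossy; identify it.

Decomposition 1

Decomposition 1: common = {A}, closure = {A} → lossy.
Decomposition 2: common = {ABD}, closure = {ABCDE} → lossless.
Decomposition 3: common = {ABE}, closure = {ABCDE} → lossless.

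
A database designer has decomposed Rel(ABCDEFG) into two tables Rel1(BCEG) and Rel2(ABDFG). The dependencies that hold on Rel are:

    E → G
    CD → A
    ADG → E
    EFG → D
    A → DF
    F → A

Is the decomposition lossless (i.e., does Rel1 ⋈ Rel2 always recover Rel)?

No

Common attributes: Rel1 ∩ Rel2 = {BG}.
No dependency enlarges {BG}, so (BG)⁺ = {BG}.
The closure contains neither all of Rel1 = {BCEG} nor all of Rel2 = {ABDFG}, so the common attributes are not a superkey of either fragment. The join is lossy.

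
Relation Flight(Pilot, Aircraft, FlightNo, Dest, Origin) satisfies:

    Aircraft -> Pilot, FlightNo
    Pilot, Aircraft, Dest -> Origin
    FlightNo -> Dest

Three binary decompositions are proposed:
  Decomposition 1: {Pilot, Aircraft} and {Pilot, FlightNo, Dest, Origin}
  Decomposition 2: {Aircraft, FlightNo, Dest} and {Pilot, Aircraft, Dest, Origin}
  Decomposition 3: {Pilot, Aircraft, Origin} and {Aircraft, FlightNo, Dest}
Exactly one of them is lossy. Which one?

Decomposition 1: common = {Pilot}, closure = {Pilot} → lossy.
Decomposition 2: common = {Aircraft, Dest}, closure = {Pilot, Aircraft, FlightNo, Dest, Origin} → lossless.
Decomposition 3: common = {Aircraft}, closure = {Pilot, Aircraft, FlightNo, Dest, Origin} → lossless.

Decomposition 1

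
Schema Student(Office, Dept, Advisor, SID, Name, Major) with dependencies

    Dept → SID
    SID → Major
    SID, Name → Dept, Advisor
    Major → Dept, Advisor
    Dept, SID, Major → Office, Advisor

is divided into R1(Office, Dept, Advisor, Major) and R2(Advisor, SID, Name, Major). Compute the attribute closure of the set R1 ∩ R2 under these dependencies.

R1 ∩ R2 = {Advisor, Major}.
Major → Dept, Advisor applies, adding Dept
Dept → SID applies, adding SID
Dept, SID, Major → Office, Advisor applies, adding Office
Closure: {Office, Dept, Advisor, SID, Major}.

Office, Dept, Advisor, SID, Major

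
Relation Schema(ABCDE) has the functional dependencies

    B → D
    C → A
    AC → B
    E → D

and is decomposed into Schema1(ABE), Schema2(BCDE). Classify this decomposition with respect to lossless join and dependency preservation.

Lossless test: (BE)⁺ = {BDE}, which is a superkey of neither fragment — lossy.
Dependency preservation: the restricted closure of {C} across the fragments never reaches {A}, so C → A cannot be enforced without a join — not preserved.

lossy and not dependency-preserving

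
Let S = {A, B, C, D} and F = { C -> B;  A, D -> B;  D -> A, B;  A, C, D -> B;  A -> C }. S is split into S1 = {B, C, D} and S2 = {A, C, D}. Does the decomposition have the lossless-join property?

Yes

Common attributes: S1 ∩ S2 = {C, D}.
Closure of {C, D}: C → B applies, adding B; D → A, B applies, adding A. So (C, D)⁺ = {A, B, C, D}.
This closure contains every attribute of S1, so S1 ∩ S2 → S1. The join is lossless.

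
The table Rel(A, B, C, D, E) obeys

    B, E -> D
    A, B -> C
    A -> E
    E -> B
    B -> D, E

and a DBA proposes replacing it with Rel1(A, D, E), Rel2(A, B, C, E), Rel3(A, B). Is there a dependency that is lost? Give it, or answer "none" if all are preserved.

B, E → D: restricted closure across fragments reaches D.
A, B → C lies within Rel2.
A → E lies within Rel1.
E → B lies within Rel2.
B → D, E: restricted closure across fragments reaches D, E.
Every dependency is enforceable on the fragments, so the decomposition is dependency-preserving.

none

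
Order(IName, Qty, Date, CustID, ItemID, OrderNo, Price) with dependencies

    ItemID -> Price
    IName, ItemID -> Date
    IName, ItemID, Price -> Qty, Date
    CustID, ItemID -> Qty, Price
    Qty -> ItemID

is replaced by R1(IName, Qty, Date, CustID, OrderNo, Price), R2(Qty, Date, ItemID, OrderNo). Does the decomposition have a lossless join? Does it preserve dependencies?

Lossless test: (Qty, Date, OrderNo)⁺ = {Qty, Date, ItemID, OrderNo, Price}, which contains all of one fragment — lossless.
Dependency preservation: the restricted closure of {ItemID} across the fragments never reaches {Price}, so ItemID → Price cannot be enforced without a join — not preserved.

lossless but not dependency-preserving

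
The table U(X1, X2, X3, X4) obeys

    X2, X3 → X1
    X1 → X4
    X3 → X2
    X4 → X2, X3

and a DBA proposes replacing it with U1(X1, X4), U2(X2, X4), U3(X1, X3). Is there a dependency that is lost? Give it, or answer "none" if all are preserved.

X2, X3 → X1: restricted closure across fragments reaches X1.
X1 → X4 lies within U1.
X3 → X2: restricted closure across fragments reaches X2.
X4 → X2, X3: restricted closure across fragments reaches X2, X3.
Every dependency is enforceable on the fragments, so the decomposition is dependency-preserving.

none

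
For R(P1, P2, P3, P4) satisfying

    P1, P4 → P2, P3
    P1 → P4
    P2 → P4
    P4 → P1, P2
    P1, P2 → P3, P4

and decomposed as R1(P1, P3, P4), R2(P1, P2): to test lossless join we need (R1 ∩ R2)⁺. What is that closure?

R1 ∩ R2 = {P1}.
P1 → P4 applies, adding P4
P4 → P1, P2 applies, adding P2
P1, P2 → P3, P4 applies, adding P3
Closure: {P1, P2, P3, P4}.

P1, P2, P3, P4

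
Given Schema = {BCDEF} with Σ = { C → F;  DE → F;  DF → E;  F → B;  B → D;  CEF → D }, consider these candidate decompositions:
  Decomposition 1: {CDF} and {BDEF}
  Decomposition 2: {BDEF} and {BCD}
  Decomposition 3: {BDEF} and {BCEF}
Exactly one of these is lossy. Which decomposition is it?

Decomposition 2

Decomposition 1: common = {DF}, closure = {BDEF} → lossless.
Decomposition 2: common = {BD}, closure = {BD} → lossy.
Decomposition 3: common = {BEF}, closure = {BDEF} → lossless.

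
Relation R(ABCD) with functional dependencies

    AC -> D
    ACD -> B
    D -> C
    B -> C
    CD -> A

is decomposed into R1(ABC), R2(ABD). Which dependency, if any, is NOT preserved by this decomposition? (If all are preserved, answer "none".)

AC → D: restricted closure across fragments reaches D.
ACD → B: restricted closure across fragments reaches B.
D → C: restricted closure across fragments reaches C.
B → C lies within R1.
CD → A: restricted closure across fragments reaches A.
Every dependency is enforceable on the fragments, so the decomposition is dependency-preserving.

none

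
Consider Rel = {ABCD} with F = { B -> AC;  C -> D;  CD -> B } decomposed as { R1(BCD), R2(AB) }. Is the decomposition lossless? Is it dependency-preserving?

Lossless test: (B)⁺ = {ABCD}, which contains all of one fragment — lossless.
Dependency preservation: B → AC is not contained in any single fragment, but the restricted closure of its left-hand side across the fragments still reaches the right-hand side; the remaining FDs each lie inside some fragment. All dependencies are preserved.

lossless and dependency-preserving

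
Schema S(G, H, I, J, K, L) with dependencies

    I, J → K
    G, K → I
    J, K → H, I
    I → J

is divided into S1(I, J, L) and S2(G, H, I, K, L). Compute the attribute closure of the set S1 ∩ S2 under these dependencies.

H, I, J, K, L

S1 ∩ S2 = {I, L}.
I → J applies, adding J
I, J → K applies, adding K
J, K → H, I applies, adding H
Closure: {H, I, J, K, L}.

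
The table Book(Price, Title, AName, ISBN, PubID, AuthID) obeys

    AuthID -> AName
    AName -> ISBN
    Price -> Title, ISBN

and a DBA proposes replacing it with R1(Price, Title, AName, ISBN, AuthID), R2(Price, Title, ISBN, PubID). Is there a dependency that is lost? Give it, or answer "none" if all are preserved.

AuthID → AName lies within R1.
AName → ISBN lies within R1.
Price → Title, ISBN lies within R1.
Every dependency is enforceable on the fragments, so the decomposition is dependency-preserving.

none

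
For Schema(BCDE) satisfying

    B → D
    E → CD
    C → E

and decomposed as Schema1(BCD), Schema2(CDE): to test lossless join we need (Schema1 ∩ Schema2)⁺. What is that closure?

Schema1 ∩ Schema2 = {CD}.
C → E applies, adding E
Closure: {CDE}.

CDE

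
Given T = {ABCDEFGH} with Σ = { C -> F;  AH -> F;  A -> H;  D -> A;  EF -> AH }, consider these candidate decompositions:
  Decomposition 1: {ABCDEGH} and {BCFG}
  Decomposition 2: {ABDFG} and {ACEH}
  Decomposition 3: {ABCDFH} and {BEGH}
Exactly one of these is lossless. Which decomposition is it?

Decomposition 1

Decomposition 1: common = {BCG}, closure = {BCFG} → lossless.
Decomposition 2: common = {A}, closure = {AFH} → lossy.
Decomposition 3: common = {BH}, closure = {BH} → lossy.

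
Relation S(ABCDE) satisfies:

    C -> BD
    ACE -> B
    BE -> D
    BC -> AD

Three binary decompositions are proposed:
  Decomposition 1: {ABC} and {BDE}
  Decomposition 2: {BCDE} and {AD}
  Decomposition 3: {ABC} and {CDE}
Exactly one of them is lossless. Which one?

Decomposition 3

Decomposition 1: common = {B}, closure = {B} → lossy.
Decomposition 2: common = {D}, closure = {D} → lossy.
Decomposition 3: common = {C}, closure = {ABCD} → lossless.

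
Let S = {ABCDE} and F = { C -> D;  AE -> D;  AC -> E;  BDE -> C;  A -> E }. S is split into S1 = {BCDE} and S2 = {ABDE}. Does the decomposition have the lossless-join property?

Yes

Common attributes: S1 ∩ S2 = {BDE}.
Closure of {BDE}: BDE → C applies, adding C. So (BDE)⁺ = {BCDE}.
This closure contains every attribute of S1, so S1 ∩ S2 → S1. The join is lossless.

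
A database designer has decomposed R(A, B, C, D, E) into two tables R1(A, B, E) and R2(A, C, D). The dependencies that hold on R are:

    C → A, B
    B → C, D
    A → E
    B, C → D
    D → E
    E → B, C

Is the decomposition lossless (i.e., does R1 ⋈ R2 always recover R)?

Yes

Common attributes: R1 ∩ R2 = {A}.
Closure of {A}: A → E applies, adding E; E → B, C applies, adding B, C; B → C, D applies, adding D. So (A)⁺ = {A, B, C, D, E}.
This closure contains every attribute of R1, so R1 ∩ R2 → R1. The join is lossless.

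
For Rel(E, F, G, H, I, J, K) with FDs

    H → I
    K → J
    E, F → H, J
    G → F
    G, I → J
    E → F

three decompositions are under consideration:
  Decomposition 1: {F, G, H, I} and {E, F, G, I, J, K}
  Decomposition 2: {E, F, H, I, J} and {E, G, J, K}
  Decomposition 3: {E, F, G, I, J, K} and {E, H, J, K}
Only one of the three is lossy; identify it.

Decomposition 1: common = {F, G, I}, closure = {F, G, I, J} → lossy.
Decomposition 2: common = {E, J}, closure = {E, F, H, I, J} → lossless.
Decomposition 3: common = {E, J, K}, closure = {E, F, H, I, J, K} → lossless.

Decomposition 1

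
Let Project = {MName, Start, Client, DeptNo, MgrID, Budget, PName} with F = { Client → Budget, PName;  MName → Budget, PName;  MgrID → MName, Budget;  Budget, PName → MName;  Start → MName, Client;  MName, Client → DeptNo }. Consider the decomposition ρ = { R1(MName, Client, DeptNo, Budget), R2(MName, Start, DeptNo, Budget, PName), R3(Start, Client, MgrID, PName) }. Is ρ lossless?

Yes

Chase test. Columns are MName, Start, Client, DeptNo, MgrID, Budget, PName; row i has aⱼ where attribute j ∈ Ri, else bᵢⱼ.
Initial tableau (one row per fragment):
  row 1: a1 b12 a3 a4 b15 a6 b17
  row 2: a1 a2 b23 a4 b25 a6 a7
  row 3: b31 a2 a3 b34 a5 b36 a7
Rows 1 and 3 agree on Client; apply Client→Budget, PName and equate their Budget, PName entries.
Rows 1 and 3 agree on Budget, PName; apply Budget, PName→MName and equate their MName entries.
Rows 2 and 3 agree on Start; apply Start→MName, Client and equate their MName, Client entries.
Rows 1 and 3 agree on MName, Client; apply MName, Client→DeptNo and equate their DeptNo entries.
Row 3 is now all distinguished symbols — the join is lossless.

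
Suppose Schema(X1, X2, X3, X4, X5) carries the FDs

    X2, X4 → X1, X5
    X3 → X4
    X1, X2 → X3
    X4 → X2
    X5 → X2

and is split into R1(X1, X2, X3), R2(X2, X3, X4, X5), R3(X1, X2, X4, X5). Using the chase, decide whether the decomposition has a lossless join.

Chase test. Columns are X1, X2, X3, X4, X5; row i has aⱼ where attribute j ∈ Ri, else bᵢⱼ.
Initial tableau (one row per fragment):
  row 1: a1 a2 a3 b14 b15
  row 2: b21 a2 a3 a4 a5
  row 3: a1 a2 b33 a4 a5
Rows 2 and 3 agree on X2, X4; apply X2, X4→X1, X5 and equate their X1, X5 entries.
Rows 1 and 2 agree on X3; apply X3→X4 and equate their X4 entries.
Rows 1 and 3 agree on X1, X2; apply X1, X2→X3 and equate their X3 entries.
Rows 1 and 2 agree on X2, X4; apply X2, X4→X1, X5 and equate their X1, X5 entries.
Row 1 is now all distinguished symbols — the join is lossless.

Yes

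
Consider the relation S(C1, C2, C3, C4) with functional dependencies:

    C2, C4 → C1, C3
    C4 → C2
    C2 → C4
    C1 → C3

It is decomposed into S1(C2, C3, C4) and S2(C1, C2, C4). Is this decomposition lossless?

Common attributes: S1 ∩ S2 = {C2, C4}.
Closure of {C2, C4}: C2, C4 → C1, C3 applies, adding C1, C3. So (C2, C4)⁺ = {C1, C2, C3, C4}.
This closure contains every attribute of S1, so S1 ∩ S2 → S1. The join is lossless.

Yes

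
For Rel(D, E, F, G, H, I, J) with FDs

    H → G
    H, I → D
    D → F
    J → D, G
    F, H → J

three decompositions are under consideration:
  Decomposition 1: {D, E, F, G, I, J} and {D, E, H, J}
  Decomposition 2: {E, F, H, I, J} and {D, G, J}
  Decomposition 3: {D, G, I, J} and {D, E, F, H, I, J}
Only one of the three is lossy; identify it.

Decomposition 1: common = {D, E, J}, closure = {D, E, F, G, J} → lossy.
Decomposition 2: common = {J}, closure = {D, F, G, J} → lossless.
Decomposition 3: common = {D, I, J}, closure = {D, F, G, I, J} → lossless.

Decomposition 1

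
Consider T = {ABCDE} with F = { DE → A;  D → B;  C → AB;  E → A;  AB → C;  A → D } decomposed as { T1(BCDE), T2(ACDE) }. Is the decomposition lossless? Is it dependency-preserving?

lossless and dependency-preserving

Lossless test: (CDE)⁺ = {ABCDE}, which contains all of one fragment — lossless.
Dependency preservation: C → AB; AB → C are not contained in any single fragment, but the restricted closure of each left-hand side across the fragments still reaches the right-hand side; the remaining FDs each lie inside some fragment. All dependencies are preserved.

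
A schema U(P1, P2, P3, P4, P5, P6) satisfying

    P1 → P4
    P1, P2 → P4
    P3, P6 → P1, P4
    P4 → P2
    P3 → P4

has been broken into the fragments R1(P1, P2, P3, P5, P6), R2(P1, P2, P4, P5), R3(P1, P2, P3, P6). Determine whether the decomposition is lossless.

Yes

Chase test. Columns are P1, P2, P3, P4, P5, P6; row i has aⱼ where attribute j ∈ Ri, else bᵢⱼ.
Initial tableau (one row per fragment):
  row 1: a1 a2 a3 b14 a5 a6
  row 2: a1 a2 b23 a4 a5 b26
  row 3: a1 a2 a3 b34 b35 a6
Rows 1 and 2 agree on P1; apply P1→P4 and equate their P4 entries.
Rows 1 and 3 agree on P1; apply P1→P4 and equate their P4 entries.
Row 1 is now all distinguished symbols — the join is lossless.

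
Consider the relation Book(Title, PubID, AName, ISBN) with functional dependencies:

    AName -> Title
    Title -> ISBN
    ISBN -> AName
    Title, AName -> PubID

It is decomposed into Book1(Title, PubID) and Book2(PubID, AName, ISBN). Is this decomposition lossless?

Common attributes: Book1 ∩ Book2 = {PubID}.
No dependency enlarges {PubID}, so (PubID)⁺ = {PubID}.
The closure contains neither all of Book1 = {Title, PubID} nor all of Book2 = {PubID, AName, ISBN}, so the common attributes are not a superkey of either fragment. The join is lossy.

No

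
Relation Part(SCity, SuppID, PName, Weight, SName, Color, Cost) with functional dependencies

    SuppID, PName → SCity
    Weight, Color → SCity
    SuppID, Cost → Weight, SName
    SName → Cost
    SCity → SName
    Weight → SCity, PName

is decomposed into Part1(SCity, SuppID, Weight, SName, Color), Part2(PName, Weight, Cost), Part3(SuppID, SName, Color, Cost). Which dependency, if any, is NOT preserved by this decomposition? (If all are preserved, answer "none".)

SuppID, PName → SCity

Check SuppID, PName → SCity: no single fragment contains all of {SCity, SuppID, PName}, and the restricted closure of {SuppID, PName} across the fragments never reaches {SCity}.
Weight, Color → SCity is preserved.
SuppID, Cost → Weight, SName is preserved.
SName → Cost is preserved.
SCity → SName is preserved.
Weight → SCity, PName is preserved.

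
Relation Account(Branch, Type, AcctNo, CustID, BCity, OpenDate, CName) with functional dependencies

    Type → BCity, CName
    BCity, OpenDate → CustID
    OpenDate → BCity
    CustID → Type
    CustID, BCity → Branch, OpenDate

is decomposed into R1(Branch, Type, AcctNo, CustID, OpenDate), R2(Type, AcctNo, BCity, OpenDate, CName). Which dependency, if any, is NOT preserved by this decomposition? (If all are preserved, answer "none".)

none

Type → BCity, CName lies within R2.
BCity, OpenDate → CustID: restricted closure across fragments reaches CustID.
OpenDate → BCity lies within R2.
CustID → Type lies within R1.
CustID, BCity → Branch, OpenDate: restricted closure across fragments reaches Branch, OpenDate.
Every dependency is enforceable on the fragments, so the decomposition is dependency-preserving.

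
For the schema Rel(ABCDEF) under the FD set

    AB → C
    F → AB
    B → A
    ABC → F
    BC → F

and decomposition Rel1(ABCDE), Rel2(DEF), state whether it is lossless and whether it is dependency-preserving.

lossy and not dependency-preserving

Lossless test: (DE)⁺ = {DE}, which is a superkey of neither fragment — lossy.
Dependency preservation: the restricted closure of {F} across the fragments never reaches {AB}, so F → AB cannot be enforced without a join — not preserved.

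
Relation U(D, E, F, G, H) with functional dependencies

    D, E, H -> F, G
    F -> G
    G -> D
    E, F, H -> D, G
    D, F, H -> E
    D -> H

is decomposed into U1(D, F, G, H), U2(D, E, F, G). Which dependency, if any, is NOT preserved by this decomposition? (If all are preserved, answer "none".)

D, E, H → F, G: restricted closure across fragments reaches F, G.
F → G lies within U1.
G → D lies within U1.
E, F, H → D, G: restricted closure across fragments reaches D, G.
D, F, H → E: restricted closure across fragments reaches E.
D → H lies within U1.
Every dependency is enforceable on the fragments, so the decomposition is dependency-preserving.

none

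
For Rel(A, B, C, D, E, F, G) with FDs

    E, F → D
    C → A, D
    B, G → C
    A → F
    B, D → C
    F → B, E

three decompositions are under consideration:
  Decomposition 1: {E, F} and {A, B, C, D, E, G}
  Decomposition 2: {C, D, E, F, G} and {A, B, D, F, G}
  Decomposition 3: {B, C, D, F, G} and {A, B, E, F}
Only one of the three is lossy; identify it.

Decomposition 1

Decomposition 1: common = {E}, closure = {E} → lossy.
Decomposition 2: common = {D, F, G}, closure = {A, B, C, D, E, F, G} → lossless.
Decomposition 3: common = {B, F}, closure = {A, B, C, D, E, F} → lossless.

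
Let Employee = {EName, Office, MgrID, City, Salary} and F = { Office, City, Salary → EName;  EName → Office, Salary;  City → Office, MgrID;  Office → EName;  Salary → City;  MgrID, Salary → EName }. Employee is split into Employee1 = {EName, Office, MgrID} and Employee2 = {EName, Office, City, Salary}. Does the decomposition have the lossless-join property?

Yes

Common attributes: Employee1 ∩ Employee2 = {EName, Office}.
Closure of {EName, Office}: EName → Office, Salary applies, adding Salary; Salary → City applies, adding City; City → Office, MgrID applies, adding MgrID. So (EName, Office)⁺ = {EName, Office, MgrID, City, Salary}.
This closure contains every attribute of Employee1, so Employee1 ∩ Employee2 → Employee1. The join is lossless.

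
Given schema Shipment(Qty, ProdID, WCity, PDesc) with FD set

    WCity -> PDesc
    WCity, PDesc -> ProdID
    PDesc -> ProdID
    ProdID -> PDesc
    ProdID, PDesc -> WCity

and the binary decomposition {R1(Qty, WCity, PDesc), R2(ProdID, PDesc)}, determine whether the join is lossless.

Common attributes: R1 ∩ R2 = {PDesc}.
Closure of {PDesc}: PDesc → ProdID applies, adding ProdID; ProdID, PDesc → WCity applies, adding WCity. So (PDesc)⁺ = {ProdID, WCity, PDesc}.
This closure contains every attribute of R2, so R1 ∩ R2 → R2. The join is lossless.

Yes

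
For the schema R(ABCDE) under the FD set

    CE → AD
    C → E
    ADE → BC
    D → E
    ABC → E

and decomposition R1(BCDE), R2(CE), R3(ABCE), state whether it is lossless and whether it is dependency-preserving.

lossless but not dependency-preserving

Lossless test (chase): Rows 1 and 2 agree on CE; apply CE→AD and equate their AD entries. Rows 1 and 3 agree on CE; apply CE→AD and equate their AD entries. Rows 1 and 2 agree on ADE; apply ADE→BC and equate their BC entries. Row 1 is now all distinguished symbols — the join is lossless.
Dependency preservation: the restricted closure of {ADE} across the fragments never reaches {BC}, so ADE → BC cannot be enforced without a join — not preserved.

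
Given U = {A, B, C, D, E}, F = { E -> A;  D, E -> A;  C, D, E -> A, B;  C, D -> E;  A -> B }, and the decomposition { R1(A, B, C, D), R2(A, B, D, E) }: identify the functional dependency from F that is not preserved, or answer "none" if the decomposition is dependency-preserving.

C, D -> E

Check C, D → E: no single fragment contains all of {C, D, E}, and the restricted closure of {C, D} across the fragments never reaches {E}.
E → A is preserved.
D, E → A is preserved.
C, D, E → A, B is preserved.
A → B is preserved.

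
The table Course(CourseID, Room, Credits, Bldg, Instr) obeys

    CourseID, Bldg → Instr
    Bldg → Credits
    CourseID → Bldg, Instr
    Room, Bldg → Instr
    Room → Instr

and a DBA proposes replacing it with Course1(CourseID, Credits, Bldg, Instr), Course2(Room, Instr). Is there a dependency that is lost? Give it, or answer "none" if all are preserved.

none

CourseID, Bldg → Instr lies within Course1.
Bldg → Credits lies within Course1.
CourseID → Bldg, Instr lies within Course1.
Room, Bldg → Instr: restricted closure across fragments reaches Instr.
Room → Instr lies within Course2.
Every dependency is enforceable on the fragments, so the decomposition is dependency-preserving.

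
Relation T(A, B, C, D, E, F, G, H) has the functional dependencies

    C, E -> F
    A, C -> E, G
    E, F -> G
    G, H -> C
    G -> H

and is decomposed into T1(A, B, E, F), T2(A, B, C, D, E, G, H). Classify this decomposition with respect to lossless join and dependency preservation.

Lossless test: (A, B, E)⁺ = {A, B, E}, which is a superkey of neither fragment — lossy.
Dependency preservation: the restricted closure of {C, E} across the fragments never reaches {F}, so C, E → F cannot be enforced without a join — not preserved.

lossy and not dependency-preserving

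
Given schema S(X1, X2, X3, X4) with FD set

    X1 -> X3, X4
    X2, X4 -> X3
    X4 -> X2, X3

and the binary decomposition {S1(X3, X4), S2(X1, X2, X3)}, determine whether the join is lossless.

No

Common attributes: S1 ∩ S2 = {X3}.
No dependency enlarges {X3}, so (X3)⁺ = {X3}.
The closure contains neither all of S1 = {X3, X4} nor all of S2 = {X1, X2, X3}, so the common attributes are not a superkey of either fragment. The join is lossy.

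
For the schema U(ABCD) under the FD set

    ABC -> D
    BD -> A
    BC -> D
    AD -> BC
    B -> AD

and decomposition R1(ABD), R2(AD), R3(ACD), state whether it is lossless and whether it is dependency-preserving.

Lossless test (chase): Rows 1 and 2 agree on AD; apply AD→BC and equate their BC entries. Rows 1 and 3 agree on AD; apply AD→BC and equate their BC entries. Row 1 is now all distinguished symbols — the join is lossless.
Dependency preservation: ABC → D; BC → D; AD → BC are not contained in any single fragment, but the restricted closure of each left-hand side across the fragments still reaches the right-hand side; the remaining FDs each lie inside some fragment. All dependencies are preserved.

lossless and dependency-preserving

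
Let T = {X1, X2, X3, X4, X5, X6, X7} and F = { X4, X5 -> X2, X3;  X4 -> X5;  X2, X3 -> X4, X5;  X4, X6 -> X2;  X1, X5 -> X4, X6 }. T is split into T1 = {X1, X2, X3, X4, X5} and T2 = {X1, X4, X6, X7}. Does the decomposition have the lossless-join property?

Yes

Common attributes: T1 ∩ T2 = {X1, X4}.
Closure of {X1, X4}: X4 → X5 applies, adding X5; X1, X5 → X4, X6 applies, adding X6; X4, X5 → X2, X3 applies, adding X2, X3. So (X1, X4)⁺ = {X1, X2, X3, X4, X5, X6}.
This closure contains every attribute of T1, so T1 ∩ T2 → T1. The join is lossless.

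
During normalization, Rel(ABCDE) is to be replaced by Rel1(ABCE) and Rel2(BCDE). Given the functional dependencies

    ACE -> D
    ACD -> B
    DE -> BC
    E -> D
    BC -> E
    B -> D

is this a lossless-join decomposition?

Yes

Common attributes: Rel1 ∩ Rel2 = {BCE}.
Closure of {BCE}: E → D applies, adding D. So (BCE)⁺ = {BCDE}.
This closure contains every attribute of Rel2, so Rel1 ∩ Rel2 → Rel2. The join is lossless.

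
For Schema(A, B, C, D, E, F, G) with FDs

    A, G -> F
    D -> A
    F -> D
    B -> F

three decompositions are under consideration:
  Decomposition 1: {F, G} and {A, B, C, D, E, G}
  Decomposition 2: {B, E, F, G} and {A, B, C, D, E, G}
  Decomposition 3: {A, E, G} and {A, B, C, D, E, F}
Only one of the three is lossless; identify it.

Decomposition 1: common = {G}, closure = {G} → lossy.
Decomposition 2: common = {B, E, G}, closure = {A, B, D, E, F, G} → lossless.
Decomposition 3: common = {A, E}, closure = {A, E} → lossy.

Decomposition 2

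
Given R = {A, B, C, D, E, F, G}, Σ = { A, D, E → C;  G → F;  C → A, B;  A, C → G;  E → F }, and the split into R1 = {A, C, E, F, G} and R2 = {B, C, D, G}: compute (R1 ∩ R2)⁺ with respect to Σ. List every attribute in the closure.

R1 ∩ R2 = {C, G}.
G → F applies, adding F
C → A, B applies, adding A, B
Closure: {A, B, C, F, G}.

A, B, C, F, G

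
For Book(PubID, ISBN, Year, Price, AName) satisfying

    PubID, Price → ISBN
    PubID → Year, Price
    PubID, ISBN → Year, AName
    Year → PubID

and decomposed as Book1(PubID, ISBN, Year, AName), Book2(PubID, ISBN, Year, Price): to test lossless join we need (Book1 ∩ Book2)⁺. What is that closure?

PubID, ISBN, Year, Price, AName

Book1 ∩ Book2 = {PubID, ISBN, Year}.
PubID → Year, Price applies, adding Price
PubID, ISBN → Year, AName applies, adding AName
Closure: {PubID, ISBN, Year, Price, AName}.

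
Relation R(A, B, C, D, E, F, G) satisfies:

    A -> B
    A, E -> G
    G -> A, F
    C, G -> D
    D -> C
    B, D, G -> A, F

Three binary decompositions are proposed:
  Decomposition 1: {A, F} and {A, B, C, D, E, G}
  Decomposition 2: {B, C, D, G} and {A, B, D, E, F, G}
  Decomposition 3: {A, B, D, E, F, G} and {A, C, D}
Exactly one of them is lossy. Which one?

Decomposition 1: common = {A}, closure = {A, B} → lossy.
Decomposition 2: common = {B, D, G}, closure = {A, B, C, D, F, G} → lossless.
Decomposition 3: common = {A, D}, closure = {A, B, C, D} → lossless.

Decomposition 1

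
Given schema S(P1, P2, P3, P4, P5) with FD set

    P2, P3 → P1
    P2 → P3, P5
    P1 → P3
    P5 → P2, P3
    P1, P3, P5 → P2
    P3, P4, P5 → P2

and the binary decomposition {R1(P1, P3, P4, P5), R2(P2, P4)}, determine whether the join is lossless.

No

Common attributes: R1 ∩ R2 = {P4}.
No dependency enlarges {P4}, so (P4)⁺ = {P4}.
The closure contains neither all of R1 = {P1, P3, P4, P5} nor all of R2 = {P2, P4}, so the common attributes are not a superkey of either fragment. The join is lossy.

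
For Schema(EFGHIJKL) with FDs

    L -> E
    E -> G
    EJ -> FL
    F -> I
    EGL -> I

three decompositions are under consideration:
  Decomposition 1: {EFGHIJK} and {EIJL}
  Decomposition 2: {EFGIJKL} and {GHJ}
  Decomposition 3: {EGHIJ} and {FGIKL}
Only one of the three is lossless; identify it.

Decomposition 1

Decomposition 1: common = {EIJ}, closure = {EFGIJL} → lossless.
Decomposition 2: common = {GJ}, closure = {GJ} → lossy.
Decomposition 3: common = {GI}, closure = {GI} → lossy.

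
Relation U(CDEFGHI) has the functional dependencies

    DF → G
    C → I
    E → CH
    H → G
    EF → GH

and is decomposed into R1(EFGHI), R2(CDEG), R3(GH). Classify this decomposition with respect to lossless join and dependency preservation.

Lossless test (chase): Rows 1 and 2 agree on E; apply E→CH and equate their CH entries. Rows 1 and 2 agree on C; apply C→I and equate their I entries. No row becomes fully distinguished — the join is lossy.
Dependency preservation: the restricted closure of {DF} across the fragments never reaches {G}, so DF → G cannot be enforced without a join — not preserved.

lossy and not dependency-preserving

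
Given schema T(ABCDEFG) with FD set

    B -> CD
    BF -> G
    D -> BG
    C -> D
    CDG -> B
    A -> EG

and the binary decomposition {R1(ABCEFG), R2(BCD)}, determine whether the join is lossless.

Common attributes: R1 ∩ R2 = {BC}.
Closure of {BC}: B → CD applies, adding D; D → BG applies, adding G. So (BC)⁺ = {BCDG}.
This closure contains every attribute of R2, so R1 ∩ R2 → R2. The join is lossless.

Yes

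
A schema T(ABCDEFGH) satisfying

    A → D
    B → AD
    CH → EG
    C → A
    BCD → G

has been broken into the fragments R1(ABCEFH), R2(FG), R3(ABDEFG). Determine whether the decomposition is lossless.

No

Chase test. Columns are ABCDEFGH; row i has aⱼ where attribute j ∈ Ri, else bᵢⱼ.
Initial tableau (one row per fragment):
  row 1: a1 a2 a3 b14 a5 a6 b17 a8
  row 2: b21 b22 b23 b24 b25 a6 a7 b28
  row 3: a1 a2 b33 a4 a5 a6 a7 b38
Rows 1 and 3 agree on A; apply A→D and equate their D entries.
No row becomes fully distinguished — the join is lossy.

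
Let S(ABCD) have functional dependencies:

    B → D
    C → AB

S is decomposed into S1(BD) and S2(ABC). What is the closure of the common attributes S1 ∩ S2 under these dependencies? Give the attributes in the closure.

S1 ∩ S2 = {B}.
B → D applies, adding D
Closure: {BD}.

BD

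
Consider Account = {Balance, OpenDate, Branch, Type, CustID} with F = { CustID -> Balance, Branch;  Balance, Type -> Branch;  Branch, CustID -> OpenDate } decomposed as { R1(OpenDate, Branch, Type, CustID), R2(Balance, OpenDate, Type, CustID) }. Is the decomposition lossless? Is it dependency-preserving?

Lossless test: (OpenDate, Type, CustID)⁺ = {Balance, OpenDate, Branch, Type, CustID}, which contains all of one fragment — lossless.
Dependency preservation: the restricted closure of {Balance, Type} across the fragments never reaches {Branch}, so Balance, Type → Branch cannot be enforced without a join — not preserved.

lossless but not dependency-preserving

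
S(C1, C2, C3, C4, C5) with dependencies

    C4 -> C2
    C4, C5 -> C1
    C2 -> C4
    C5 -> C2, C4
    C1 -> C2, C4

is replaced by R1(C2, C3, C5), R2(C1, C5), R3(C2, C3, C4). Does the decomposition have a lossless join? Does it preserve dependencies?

Lossless test (chase): Rows 1 and 3 agree on C2; apply C2→C4 and equate their C4 entries. Rows 1 and 2 agree on C5; apply C5→C2, C4 and equate their C2, C4 entries. Rows 1 and 2 agree on C4, C5; apply C4, C5→C1 and equate their C1 entries. Row 1 is now all distinguished symbols — the join is lossless.
Dependency preservation: the restricted closure of {C1} across the fragments never reaches {C2, C4}, so C1 → C2, C4 cannot be enforced without a join — not preserved.

lossless but not dependency-preserving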